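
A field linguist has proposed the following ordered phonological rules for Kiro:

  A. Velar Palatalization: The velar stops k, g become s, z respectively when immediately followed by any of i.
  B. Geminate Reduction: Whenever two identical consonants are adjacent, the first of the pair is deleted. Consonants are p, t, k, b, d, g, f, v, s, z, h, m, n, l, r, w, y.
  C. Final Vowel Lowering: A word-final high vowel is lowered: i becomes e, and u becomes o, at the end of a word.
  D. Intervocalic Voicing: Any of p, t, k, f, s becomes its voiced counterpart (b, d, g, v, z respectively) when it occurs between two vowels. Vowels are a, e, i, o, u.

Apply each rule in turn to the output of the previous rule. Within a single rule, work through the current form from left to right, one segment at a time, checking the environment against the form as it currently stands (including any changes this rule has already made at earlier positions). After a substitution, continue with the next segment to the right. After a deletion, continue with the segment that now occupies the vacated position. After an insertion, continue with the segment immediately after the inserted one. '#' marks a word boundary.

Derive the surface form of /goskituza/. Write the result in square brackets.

[goziduza]

A Velar Palatalization: [goskituza] → [gossituza]
B Geminate Reduction: [gossituza] → [gosituza]
C Final Vowel Lowering: no change — [gosituza]
D Intervocalic Voicing: [gosituza] → [goziduza]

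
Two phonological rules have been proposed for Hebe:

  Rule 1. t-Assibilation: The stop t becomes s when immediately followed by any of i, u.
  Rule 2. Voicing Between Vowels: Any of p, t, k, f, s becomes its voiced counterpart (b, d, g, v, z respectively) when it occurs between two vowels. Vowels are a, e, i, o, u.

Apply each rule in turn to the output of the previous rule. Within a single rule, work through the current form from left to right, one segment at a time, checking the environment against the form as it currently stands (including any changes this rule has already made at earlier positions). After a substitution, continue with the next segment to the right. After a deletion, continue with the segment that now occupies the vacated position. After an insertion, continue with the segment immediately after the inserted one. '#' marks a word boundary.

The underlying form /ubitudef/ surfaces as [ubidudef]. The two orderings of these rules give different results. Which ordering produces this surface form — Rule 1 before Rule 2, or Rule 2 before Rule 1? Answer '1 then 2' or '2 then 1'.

2 then 1

Order 1 then 2:
  1 t-Assibilation: [ubitudef] → [ubisudef]
  2 Voicing Between Vowels: [ubisudef] → [ubizudef]
  result: [ubizudef]
Order 2 then 1:
  2 Voicing Between Vowels: [ubitudef] → [ubidudef]
  1 t-Assibilation: no change — [ubidudef]
  result: [ubidudef]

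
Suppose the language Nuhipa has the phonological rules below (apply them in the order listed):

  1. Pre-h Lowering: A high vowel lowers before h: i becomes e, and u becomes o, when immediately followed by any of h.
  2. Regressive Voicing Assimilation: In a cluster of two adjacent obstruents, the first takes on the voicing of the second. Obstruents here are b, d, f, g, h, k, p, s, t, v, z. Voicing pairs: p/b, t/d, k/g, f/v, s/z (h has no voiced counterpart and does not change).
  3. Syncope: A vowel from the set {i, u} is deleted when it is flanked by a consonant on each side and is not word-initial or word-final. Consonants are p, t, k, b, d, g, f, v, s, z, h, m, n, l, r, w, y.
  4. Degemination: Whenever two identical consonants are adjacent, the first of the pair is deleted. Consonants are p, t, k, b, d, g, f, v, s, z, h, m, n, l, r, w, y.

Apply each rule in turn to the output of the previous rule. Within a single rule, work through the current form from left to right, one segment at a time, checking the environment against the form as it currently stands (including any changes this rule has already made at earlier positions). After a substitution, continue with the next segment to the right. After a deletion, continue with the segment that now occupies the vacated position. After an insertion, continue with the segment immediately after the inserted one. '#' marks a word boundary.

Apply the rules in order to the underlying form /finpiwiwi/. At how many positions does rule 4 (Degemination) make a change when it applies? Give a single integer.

1

1 Pre-h Lowering: no change — [finpiwiwi]
2 Regressive Voicing Assimilation: no change — [finpiwiwi]
3 Syncope: [finpiwiwi] → [fnpwwi]
4 Degemination: [fnpwwi] → [fnpwi]
Rule 4 changed 1 position(s).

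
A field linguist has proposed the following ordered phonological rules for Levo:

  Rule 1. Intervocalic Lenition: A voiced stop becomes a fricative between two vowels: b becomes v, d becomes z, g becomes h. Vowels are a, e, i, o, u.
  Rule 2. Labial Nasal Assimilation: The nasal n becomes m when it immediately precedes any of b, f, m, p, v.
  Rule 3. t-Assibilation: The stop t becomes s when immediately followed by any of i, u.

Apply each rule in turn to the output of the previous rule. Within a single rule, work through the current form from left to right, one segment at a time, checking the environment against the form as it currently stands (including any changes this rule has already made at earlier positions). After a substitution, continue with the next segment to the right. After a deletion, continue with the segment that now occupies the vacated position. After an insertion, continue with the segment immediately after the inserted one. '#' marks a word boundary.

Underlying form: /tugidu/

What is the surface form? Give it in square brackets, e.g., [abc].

Rule 1 Intervocalic Lenition: [tugidu] → [tuhizu]
Rule 2 Labial Nasal Assimilation: no change — [tuhizu]
Rule 3 t-Assibilation: [tuhizu] → [suhizu]

[suhizu]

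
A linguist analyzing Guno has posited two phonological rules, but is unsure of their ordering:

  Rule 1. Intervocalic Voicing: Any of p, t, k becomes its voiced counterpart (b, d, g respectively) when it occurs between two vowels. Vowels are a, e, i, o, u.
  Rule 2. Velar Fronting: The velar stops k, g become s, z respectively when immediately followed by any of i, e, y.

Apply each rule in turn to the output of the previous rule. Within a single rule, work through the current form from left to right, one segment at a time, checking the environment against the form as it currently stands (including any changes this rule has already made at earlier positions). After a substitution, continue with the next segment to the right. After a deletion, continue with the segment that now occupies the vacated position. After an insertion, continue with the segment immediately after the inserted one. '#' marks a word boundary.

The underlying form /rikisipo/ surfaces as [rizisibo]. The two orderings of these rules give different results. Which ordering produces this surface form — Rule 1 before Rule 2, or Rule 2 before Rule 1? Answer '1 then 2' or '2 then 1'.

1 then 2

Order 1 then 2:
  1 Intervocalic Voicing: [rikisipo] → [rigisibo]
  2 Velar Fronting: [rigisibo] → [rizisibo]
  result: [rizisibo]
Order 2 then 1:
  2 Velar Fronting: [rikisipo] → [risisipo]
  1 Intervocalic Voicing: [risisipo] → [risisibo]
  result: [risisibo]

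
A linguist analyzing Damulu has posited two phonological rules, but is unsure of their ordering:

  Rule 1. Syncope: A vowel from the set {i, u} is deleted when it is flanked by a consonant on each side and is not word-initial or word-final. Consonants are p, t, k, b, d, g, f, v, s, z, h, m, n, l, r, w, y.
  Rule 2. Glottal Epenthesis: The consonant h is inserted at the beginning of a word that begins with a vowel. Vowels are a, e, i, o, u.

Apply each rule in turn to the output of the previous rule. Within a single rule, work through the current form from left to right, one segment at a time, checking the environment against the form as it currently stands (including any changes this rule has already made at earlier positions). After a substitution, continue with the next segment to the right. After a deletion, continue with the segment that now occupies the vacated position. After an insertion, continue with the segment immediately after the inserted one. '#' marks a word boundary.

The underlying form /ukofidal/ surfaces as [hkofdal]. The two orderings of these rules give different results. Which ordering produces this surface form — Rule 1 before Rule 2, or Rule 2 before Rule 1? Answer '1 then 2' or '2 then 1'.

2 then 1

Order 1 then 2:
  1 Syncope: [ukofidal] → [ukofdal]
  2 Glottal Epenthesis: [ukofdal] → [hukofdal]
  result: [hukofdal]
Order 2 then 1:
  2 Glottal Epenthesis: [ukofidal] → [hukofidal]
  1 Syncope: [hukofidal] → [hkofdal]
  result: [hkofdal]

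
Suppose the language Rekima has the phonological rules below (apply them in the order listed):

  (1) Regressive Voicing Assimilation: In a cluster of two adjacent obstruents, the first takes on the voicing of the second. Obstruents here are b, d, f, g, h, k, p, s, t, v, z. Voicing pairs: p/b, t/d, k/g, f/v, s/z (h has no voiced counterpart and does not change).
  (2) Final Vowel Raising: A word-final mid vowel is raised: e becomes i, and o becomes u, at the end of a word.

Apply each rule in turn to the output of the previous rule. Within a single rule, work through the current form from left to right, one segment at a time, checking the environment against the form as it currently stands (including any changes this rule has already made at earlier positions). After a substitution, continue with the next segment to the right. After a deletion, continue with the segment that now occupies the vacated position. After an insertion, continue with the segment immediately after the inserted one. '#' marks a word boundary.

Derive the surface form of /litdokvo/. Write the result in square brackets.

(1) Regressive Voicing Assimilation: [litdokvo] → [liddogvo]
(2) Final Vowel Raising: [liddogvo] → [liddogvu]

[liddogvu]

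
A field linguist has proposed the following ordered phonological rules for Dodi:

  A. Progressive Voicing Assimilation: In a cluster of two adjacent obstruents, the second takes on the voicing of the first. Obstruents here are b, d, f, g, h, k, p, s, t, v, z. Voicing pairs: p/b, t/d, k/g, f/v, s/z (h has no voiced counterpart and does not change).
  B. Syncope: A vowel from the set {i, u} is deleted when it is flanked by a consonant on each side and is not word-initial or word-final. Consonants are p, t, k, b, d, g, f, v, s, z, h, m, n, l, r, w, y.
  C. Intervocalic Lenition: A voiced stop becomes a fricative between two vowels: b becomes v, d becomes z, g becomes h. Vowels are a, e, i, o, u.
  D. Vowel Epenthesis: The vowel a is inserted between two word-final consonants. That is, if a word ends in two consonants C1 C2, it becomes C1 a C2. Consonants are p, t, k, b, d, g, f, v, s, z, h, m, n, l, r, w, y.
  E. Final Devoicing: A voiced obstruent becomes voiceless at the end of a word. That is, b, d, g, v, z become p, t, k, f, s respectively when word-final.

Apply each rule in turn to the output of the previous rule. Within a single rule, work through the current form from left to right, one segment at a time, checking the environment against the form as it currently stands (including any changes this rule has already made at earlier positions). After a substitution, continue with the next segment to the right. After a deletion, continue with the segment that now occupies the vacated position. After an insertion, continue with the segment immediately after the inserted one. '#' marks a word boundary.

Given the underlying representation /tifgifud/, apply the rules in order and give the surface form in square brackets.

A Progressive Voicing Assimilation: [tifgifud] → [tifkifud]
B Syncope: [tifkifud] → [tfkfd]
C Intervocalic Lenition: no change — [tfkfd]
D Vowel Epenthesis: [tfkfd] → [tfkfad]
E Final Devoicing: [tfkfad] → [tfkfat]

[tfkfat]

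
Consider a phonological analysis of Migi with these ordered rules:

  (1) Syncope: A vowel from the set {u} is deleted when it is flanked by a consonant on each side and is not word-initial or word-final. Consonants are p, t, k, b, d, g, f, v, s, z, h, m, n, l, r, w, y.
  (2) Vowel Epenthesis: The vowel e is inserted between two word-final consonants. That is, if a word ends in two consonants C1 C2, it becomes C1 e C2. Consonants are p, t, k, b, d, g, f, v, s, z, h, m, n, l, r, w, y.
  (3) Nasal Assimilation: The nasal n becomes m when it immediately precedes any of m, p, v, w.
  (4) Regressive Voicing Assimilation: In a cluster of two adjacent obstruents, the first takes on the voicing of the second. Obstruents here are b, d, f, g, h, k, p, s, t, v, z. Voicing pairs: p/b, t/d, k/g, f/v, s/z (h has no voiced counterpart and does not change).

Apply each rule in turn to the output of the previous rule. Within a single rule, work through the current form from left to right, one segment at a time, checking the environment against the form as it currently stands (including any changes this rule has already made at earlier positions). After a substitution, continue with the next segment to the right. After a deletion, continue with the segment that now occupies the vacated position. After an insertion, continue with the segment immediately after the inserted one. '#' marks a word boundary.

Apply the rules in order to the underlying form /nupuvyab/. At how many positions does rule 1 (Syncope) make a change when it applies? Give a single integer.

2

(1) Syncope: [nupuvyab] → [npvyab]
(2) Vowel Epenthesis: no change — [npvyab]
(3) Nasal Assimilation: [npvyab] → [mpvyab]
(4) Regressive Voicing Assimilation: [mpvyab] → [mbvyab]
Rule 1 changed 2 position(s).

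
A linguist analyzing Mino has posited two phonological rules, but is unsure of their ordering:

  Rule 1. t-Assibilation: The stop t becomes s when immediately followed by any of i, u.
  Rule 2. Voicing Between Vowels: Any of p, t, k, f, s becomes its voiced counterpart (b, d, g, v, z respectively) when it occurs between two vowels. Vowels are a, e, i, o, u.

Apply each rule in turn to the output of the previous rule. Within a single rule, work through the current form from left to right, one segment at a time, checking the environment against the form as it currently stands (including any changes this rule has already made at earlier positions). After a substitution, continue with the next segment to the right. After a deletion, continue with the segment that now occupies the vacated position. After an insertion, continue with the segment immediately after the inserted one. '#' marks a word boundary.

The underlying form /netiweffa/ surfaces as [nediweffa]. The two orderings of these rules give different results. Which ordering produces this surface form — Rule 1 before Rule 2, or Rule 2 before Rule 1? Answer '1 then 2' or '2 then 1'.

2 then 1

Order 1 then 2:
  1 t-Assibilation: [netiweffa] → [nesiweffa]
  2 Voicing Between Vowels: [nesiweffa] → [neziweffa]
  result: [neziweffa]
Order 2 then 1:
  2 Voicing Between Vowels: [netiweffa] → [nediweffa]
  1 t-Assibilation: no change — [nediweffa]
  result: [nediweffa]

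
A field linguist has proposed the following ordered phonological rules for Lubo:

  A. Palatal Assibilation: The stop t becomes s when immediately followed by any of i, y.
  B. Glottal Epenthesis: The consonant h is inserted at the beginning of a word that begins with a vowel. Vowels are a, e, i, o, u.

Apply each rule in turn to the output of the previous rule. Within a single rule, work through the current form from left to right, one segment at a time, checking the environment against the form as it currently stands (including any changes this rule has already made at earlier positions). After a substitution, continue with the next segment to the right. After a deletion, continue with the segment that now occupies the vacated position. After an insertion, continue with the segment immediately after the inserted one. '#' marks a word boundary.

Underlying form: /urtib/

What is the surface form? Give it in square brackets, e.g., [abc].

A Palatal Assibilation: [urtib] → [ursib]
B Glottal Epenthesis: [ursib] → [hursib]

[hursib]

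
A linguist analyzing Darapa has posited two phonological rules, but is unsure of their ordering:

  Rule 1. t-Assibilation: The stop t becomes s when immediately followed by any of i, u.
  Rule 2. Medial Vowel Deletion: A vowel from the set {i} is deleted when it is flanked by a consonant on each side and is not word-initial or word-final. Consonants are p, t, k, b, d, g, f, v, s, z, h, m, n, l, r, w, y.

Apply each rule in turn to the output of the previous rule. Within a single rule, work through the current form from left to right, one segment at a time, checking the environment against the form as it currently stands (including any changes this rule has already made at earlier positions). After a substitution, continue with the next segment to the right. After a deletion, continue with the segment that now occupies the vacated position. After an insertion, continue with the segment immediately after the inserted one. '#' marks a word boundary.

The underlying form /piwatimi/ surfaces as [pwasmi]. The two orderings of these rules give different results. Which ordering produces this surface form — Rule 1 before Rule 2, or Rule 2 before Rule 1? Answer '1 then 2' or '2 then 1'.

1 then 2

Order 1 then 2:
  1 t-Assibilation: [piwatimi] → [piwasimi]
  2 Medial Vowel Deletion: [piwasimi] → [pwasmi]
  result: [pwasmi]
Order 2 then 1:
  2 Medial Vowel Deletion: [piwatimi] → [pwatmi]
  1 t-Assibilation: no change — [pwatmi]
  result: [pwatmi]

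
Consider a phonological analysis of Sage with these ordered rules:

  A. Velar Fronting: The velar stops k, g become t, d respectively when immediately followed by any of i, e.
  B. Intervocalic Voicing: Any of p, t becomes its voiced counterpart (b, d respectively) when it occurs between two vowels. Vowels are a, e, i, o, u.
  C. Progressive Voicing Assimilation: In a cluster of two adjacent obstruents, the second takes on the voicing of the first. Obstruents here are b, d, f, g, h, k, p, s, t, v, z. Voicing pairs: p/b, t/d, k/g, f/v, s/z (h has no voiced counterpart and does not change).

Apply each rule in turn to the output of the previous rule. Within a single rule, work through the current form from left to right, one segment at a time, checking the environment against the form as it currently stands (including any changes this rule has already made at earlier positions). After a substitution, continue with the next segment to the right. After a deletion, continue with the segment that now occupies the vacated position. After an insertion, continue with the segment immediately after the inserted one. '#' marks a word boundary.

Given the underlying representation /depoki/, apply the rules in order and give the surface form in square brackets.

A Velar Fronting: [depoki] → [depoti]
B Intervocalic Voicing: [depoti] → [debodi]
C Progressive Voicing Assimilation: no change — [debodi]

[debodi]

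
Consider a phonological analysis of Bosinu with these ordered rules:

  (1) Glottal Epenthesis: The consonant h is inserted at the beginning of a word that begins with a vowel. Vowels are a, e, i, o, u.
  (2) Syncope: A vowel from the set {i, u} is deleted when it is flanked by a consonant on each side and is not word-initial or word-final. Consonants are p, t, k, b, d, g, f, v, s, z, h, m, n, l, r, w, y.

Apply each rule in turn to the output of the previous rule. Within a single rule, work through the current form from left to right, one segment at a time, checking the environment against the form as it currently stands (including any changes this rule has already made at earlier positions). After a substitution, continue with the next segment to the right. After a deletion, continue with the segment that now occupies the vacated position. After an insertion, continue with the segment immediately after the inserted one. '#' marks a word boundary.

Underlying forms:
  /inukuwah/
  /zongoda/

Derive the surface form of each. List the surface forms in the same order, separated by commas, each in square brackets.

/inukuwah/:
  (1) Glottal Epenthesis: [inukuwah] → [hinukuwah]
  (2) Syncope: [hinukuwah] → [hnkwah]
/zongoda/:
  (1) Glottal Epenthesis: no change — [zongoda]
  (2) Syncope: no change — [zongoda]

[hnkwah], [zongoda]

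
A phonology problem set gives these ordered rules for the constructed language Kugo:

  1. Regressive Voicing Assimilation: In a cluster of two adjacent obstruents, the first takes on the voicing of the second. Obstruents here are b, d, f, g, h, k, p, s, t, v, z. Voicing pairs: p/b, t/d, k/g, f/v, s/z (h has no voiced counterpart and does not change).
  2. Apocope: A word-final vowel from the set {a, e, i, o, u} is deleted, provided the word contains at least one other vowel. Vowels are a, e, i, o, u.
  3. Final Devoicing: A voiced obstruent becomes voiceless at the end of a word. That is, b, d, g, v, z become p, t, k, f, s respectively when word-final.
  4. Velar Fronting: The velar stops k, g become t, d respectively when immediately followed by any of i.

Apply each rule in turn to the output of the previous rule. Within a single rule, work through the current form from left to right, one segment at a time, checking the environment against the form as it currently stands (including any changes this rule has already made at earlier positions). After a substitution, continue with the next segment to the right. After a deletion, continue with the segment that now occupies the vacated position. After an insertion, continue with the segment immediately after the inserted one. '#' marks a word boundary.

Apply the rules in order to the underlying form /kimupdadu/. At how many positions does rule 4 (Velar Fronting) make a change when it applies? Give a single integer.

1

1 Regressive Voicing Assimilation: [kimupdadu] → [kimubdadu]
2 Apocope: [kimubdadu] → [kimubdad]
3 Final Devoicing: [kimubdad] → [kimubdat]
4 Velar Fronting: [kimubdat] → [timubdat]
Rule 4 changed 1 position(s).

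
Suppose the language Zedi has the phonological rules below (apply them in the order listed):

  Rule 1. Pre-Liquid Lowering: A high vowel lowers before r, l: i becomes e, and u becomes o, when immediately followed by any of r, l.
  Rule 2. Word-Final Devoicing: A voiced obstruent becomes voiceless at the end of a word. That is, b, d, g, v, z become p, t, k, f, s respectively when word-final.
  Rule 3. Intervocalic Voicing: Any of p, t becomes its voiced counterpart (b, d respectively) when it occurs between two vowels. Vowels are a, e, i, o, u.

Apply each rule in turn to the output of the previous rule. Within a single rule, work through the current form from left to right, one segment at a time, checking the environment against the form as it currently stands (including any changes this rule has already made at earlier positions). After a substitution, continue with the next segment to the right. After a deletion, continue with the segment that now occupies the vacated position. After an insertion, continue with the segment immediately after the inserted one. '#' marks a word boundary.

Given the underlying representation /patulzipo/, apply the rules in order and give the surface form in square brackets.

Rule 1 Pre-Liquid Lowering: [patulzipo] → [patolzipo]
Rule 2 Word-Final Devoicing: no change — [patolzipo]
Rule 3 Intervocalic Voicing: [patolzipo] → [padolzibo]

[padolzibo]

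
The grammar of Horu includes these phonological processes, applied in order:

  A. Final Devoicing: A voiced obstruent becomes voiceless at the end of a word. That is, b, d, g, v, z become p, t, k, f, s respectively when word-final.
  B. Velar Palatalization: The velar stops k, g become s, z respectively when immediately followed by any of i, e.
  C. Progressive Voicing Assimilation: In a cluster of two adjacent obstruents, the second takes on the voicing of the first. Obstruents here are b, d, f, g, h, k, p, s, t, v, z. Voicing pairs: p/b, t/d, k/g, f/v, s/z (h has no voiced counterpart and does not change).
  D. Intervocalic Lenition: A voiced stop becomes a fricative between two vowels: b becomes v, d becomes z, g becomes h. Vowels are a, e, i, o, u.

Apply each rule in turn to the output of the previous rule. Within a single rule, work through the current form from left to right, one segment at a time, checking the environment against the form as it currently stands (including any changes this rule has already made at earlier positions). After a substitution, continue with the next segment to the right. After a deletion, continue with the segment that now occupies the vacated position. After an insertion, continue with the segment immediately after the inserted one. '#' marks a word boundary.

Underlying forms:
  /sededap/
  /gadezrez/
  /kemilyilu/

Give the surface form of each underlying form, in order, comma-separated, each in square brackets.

[sezezap], [gazezres], [semilyilu]

/sededap/:
  A Final Devoicing: no change — [sededap]
  B Velar Palatalization: no change — [sededap]
  C Progressive Voicing Assimilation: no change — [sededap]
  D Intervocalic Lenition: [sededap] → [sezezap]
/gadezrez/:
  A Final Devoicing: [gadezrez] → [gadezres]
  B Velar Palatalization: no change — [gadezres]
  C Progressive Voicing Assimilation: no change — [gadezres]
  D Intervocalic Lenition: [gadezres] → [gazezres]
/kemilyilu/:
  A Final Devoicing: no change — [kemilyilu]
  B Velar Palatalization: [kemilyilu] → [semilyilu]
  C Progressive Voicing Assimilation: no change — [semilyilu]
  D Intervocalic Lenition: no change — [semilyilu]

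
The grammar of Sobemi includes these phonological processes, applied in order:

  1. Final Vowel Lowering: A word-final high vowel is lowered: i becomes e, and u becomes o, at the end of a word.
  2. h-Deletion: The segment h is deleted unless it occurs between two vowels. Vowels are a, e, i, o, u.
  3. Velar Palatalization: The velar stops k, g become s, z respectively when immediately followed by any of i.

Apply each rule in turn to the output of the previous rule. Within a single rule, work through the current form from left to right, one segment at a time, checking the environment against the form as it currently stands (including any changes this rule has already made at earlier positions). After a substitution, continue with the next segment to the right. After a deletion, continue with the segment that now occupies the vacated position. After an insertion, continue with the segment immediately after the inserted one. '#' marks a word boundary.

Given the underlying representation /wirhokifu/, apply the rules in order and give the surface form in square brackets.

[wirosifo]

1 Final Vowel Lowering: [wirhokifu] → [wirhokifo]
2 h-Deletion: [wirhokifo] → [wirokifo]
3 Velar Palatalization: [wirokifo] → [wirosifo]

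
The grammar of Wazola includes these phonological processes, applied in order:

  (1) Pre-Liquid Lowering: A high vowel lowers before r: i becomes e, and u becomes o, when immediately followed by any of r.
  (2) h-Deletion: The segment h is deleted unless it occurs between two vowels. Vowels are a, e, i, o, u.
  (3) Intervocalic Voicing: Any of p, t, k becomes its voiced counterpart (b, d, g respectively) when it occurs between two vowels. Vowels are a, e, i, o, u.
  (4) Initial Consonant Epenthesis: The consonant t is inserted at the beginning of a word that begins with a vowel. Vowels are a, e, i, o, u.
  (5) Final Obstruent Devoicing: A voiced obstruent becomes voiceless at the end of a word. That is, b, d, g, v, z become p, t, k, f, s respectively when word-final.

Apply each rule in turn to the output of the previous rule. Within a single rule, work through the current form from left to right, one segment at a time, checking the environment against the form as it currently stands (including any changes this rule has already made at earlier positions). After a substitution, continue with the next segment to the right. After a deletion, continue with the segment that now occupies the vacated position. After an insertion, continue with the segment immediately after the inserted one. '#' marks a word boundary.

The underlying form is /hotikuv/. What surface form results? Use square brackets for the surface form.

[todiguf]

(1) Pre-Liquid Lowering: no change — [hotikuv]
(2) h-Deletion: [hotikuv] → [otikuv]
(3) Intervocalic Voicing: [otikuv] → [odiguv]
(4) Initial Consonant Epenthesis: [odiguv] → [todiguv]
(5) Final Obstruent Devoicing: [todiguv] → [todiguf]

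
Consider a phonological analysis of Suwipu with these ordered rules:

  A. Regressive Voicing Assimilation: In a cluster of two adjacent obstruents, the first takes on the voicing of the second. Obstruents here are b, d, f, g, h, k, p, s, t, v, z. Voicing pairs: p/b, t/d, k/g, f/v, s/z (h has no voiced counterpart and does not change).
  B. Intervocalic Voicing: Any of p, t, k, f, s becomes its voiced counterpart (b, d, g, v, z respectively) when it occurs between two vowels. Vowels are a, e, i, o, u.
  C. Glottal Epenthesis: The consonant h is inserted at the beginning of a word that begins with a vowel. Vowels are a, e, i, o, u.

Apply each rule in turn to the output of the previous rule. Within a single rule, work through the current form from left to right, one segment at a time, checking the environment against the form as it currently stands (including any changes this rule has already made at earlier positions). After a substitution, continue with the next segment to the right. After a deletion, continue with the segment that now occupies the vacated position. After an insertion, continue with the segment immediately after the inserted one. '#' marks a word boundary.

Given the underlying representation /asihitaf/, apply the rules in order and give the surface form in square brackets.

A Regressive Voicing Assimilation: no change — [asihitaf]
B Intervocalic Voicing: [asihitaf] → [azihidaf]
C Glottal Epenthesis: [azihidaf] → [hazihidaf]

[hazihidaf]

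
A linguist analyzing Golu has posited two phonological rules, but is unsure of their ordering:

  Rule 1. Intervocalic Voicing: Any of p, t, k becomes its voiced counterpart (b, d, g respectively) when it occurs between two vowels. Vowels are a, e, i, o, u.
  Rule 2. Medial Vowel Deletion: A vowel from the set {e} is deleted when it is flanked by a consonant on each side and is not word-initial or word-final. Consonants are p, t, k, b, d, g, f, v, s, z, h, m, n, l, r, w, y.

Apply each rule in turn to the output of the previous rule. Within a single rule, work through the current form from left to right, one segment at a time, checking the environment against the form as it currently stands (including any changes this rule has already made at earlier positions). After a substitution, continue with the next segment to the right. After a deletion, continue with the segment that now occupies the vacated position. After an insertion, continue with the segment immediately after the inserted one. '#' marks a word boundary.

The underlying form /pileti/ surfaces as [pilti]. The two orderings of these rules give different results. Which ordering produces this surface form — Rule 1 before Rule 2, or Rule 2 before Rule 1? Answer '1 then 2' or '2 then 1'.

2 then 1

Order 1 then 2:
  1 Intervocalic Voicing: [pileti] → [piledi]
  2 Medial Vowel Deletion: [piledi] → [pildi]
  result: [pildi]
Order 2 then 1:
  2 Medial Vowel Deletion: [pileti] → [pilti]
  1 Intervocalic Voicing: no change — [pilti]
  result: [pilti]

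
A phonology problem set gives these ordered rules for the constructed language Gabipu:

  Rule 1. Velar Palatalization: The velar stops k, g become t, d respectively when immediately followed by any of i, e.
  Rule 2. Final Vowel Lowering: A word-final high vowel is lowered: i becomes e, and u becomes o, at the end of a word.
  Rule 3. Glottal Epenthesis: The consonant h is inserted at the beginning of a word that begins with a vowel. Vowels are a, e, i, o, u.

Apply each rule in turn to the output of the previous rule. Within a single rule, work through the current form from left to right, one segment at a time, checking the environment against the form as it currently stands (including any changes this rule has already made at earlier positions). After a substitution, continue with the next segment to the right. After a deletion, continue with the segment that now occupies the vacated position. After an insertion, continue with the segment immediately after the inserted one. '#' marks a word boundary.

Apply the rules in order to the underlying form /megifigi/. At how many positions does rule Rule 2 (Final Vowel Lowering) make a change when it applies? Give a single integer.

Rule 1 Velar Palatalization: [megifigi] → [medifidi]
Rule 2 Final Vowel Lowering: [medifidi] → [medifide]
Rule 3 Glottal Epenthesis: no change — [medifide]
Rule Rule 2 changed 1 position(s).

1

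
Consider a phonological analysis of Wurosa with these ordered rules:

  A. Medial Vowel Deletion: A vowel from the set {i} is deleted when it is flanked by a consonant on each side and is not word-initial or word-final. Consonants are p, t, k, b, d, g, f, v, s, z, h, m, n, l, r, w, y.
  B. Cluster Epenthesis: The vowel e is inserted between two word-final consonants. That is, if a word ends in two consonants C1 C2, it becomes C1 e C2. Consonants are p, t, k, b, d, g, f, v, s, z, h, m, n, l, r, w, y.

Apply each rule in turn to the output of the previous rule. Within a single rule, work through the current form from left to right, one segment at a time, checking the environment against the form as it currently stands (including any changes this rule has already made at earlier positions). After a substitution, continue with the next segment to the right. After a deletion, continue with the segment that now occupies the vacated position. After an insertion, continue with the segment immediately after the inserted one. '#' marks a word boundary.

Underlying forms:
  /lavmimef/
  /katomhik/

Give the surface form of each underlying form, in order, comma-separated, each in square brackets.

/lavmimef/:
  A Medial Vowel Deletion: [lavmimef] → [lavmmef]
  B Cluster Epenthesis: no change — [lavmmef]
/katomhik/:
  A Medial Vowel Deletion: [katomhik] → [katomhk]
  B Cluster Epenthesis: [katomhk] → [katomhek]

[lavmmef], [katomhek]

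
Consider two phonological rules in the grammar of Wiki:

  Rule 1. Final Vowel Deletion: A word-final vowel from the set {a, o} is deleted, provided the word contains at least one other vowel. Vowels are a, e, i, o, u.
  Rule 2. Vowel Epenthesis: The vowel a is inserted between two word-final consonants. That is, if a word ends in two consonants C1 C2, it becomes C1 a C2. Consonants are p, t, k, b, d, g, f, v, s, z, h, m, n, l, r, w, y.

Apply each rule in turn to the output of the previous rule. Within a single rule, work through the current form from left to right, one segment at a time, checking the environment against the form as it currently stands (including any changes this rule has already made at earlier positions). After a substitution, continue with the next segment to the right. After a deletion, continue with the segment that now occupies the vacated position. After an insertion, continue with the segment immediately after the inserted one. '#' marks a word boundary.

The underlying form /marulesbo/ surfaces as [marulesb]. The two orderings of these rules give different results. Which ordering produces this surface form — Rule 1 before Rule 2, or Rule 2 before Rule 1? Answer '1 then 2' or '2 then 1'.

Order 1 then 2:
  1 Final Vowel Deletion: [marulesbo] → [marulesb]
  2 Vowel Epenthesis: [marulesb] → [marulesab]
  result: [marulesab]
Order 2 then 1:
  2 Vowel Epenthesis: no change — [marulesbo]
  1 Final Vowel Deletion: [marulesbo] → [marulesb]
  result: [marulesb]

2 then 1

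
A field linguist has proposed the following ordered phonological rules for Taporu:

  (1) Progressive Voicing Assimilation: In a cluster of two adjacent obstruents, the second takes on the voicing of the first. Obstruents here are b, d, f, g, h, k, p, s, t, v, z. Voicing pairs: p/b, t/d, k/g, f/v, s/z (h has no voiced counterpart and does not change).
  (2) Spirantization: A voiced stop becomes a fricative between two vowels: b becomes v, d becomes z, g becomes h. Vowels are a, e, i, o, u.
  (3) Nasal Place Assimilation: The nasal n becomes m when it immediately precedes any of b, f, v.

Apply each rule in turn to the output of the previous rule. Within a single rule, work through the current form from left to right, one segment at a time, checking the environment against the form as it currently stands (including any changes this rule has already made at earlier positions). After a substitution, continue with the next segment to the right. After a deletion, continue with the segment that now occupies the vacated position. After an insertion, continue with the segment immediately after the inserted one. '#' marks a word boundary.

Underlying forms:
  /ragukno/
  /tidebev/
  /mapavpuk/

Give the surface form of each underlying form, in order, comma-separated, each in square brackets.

[rahukno], [tizevev], [mapavbuk]

/ragukno/:
  (1) Progressive Voicing Assimilation: no change — [ragukno]
  (2) Spirantization: [ragukno] → [rahukno]
  (3) Nasal Place Assimilation: no change — [rahukno]
/tidebev/:
  (1) Progressive Voicing Assimilation: no change — [tidebev]
  (2) Spirantization: [tidebev] → [tizevev]
  (3) Nasal Place Assimilation: no change — [tizevev]
/mapavpuk/:
  (1) Progressive Voicing Assimilation: [mapavpuk] → [mapavbuk]
  (2) Spirantization: no change — [mapavbuk]
  (3) Nasal Place Assimilation: no change — [mapavbuk]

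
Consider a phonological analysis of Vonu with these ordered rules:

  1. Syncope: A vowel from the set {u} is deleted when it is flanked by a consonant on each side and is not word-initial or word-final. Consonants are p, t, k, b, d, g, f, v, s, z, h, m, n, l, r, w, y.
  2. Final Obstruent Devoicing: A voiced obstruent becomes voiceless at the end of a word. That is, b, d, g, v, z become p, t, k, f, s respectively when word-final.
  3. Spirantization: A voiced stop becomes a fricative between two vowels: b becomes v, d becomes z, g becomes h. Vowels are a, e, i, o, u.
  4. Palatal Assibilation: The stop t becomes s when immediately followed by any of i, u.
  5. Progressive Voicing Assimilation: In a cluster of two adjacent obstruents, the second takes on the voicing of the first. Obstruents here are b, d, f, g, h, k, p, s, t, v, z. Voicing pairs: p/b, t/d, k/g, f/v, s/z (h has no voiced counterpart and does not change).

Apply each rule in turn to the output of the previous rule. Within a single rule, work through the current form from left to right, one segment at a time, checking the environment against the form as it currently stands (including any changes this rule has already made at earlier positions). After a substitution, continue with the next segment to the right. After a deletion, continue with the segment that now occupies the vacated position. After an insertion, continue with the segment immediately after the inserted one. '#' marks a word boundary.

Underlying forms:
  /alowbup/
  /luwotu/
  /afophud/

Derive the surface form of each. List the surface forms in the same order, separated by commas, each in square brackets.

/alowbup/:
  1 Syncope: [alowbup] → [alowbp]
  2 Final Obstruent Devoicing: no change — [alowbp]
  3 Spirantization: no change — [alowbp]
  4 Palatal Assibilation: no change — [alowbp]
  5 Progressive Voicing Assimilation: [alowbp] → [alowbb]
/luwotu/:
  1 Syncope: [luwotu] → [lwotu]
  2 Final Obstruent Devoicing: no change — [lwotu]
  3 Spirantization: no change — [lwotu]
  4 Palatal Assibilation: [lwotu] → [lwosu]
  5 Progressive Voicing Assimilation: no change — [lwosu]
/afophud/:
  1 Syncope: [afophud] → [afophd]
  2 Final Obstruent Devoicing: [afophd] → [afopht]
  3 Spirantization: no change — [afopht]
  4 Palatal Assibilation: no change — [afopht]
  5 Progressive Voicing Assimilation: no change — [afopht]

[alowbb], [lwosu], [afopht]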